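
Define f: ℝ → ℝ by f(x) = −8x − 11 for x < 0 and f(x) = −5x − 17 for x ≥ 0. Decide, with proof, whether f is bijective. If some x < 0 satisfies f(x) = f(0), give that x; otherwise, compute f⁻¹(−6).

-5/8

Both pieces are strictly decreasing (slopes −8 and −5), so each is injective on its own interval.
The left piece maps (−∞, 0) onto (−11, ∞); the right piece maps [0, ∞) onto (−∞, −17].
The images leave a gap (−11 has no preimage), so f is not surjective, hence not bijective.
Because the two images are disjoint, no x < 0 has f(x) = f(0), so we compute f⁻¹(−6): −6 lies in (−11, ∞), so solve −8x − 11 = −6: x = (−6 + 11)/(−8) = −5/8.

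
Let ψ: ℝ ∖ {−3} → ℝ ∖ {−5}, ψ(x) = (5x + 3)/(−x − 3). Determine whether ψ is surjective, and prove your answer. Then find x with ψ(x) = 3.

-3/2

For any y ≠ −5, solving y(−x − 3) = 5x + 3 for x gives a well-defined x ≠ −3. So ψ is surjective.
Solving ψ(x) = 3: cross-multiplying gives 5x + 3 = 3(−x − 3), which rearranges to 8x = −12, so x = −3/2.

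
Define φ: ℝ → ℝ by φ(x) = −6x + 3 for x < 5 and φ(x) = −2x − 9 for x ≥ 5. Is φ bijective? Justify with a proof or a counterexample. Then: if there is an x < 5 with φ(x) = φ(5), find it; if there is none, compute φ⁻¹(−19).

Both pieces are strictly decreasing (slopes −6 and −2), so each is injective on its own interval.
The left piece maps (−∞, 5) onto (−27, ∞); the right piece maps [5, ∞) onto (−∞, −19].
These images overlap. In particular φ(5) = −19 (right piece), and solving −6x + 3 = −19 on the left piece gives x = 11/3 < 5.
So φ(11/3) = φ(5) with 11/3 ≠ 5, and φ is not injective, hence not bijective. This x = 11/3 is the requested value below 5.

11/3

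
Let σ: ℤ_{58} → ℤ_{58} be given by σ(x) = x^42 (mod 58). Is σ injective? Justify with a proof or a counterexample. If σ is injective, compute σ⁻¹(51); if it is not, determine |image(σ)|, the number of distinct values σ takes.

6

σ(1) = 1^42 = 1.
σ(5): Repeated squaring mod 58: 5^1 ≡ 5, 5^2 ≡ 5² = 25, 5^4 ≡ 25² = 625 ≡ 45, 5^8 ≡ 45² = 2025 ≡ 53, 5^16 ≡ 53² = 2809 ≡ 25, 5^32 ≡ 25² = 625 ≡ 45. Since 42 = 32 + 8 + 2, 5^42 ≡ 45·53·25: 45·53 = 2385 ≡ 7, then 7·25 = 175 ≡ 1. So 5^42 ≡ 1 (mod 58).
So σ(1) = σ(5) = 1 while 1 ≠ 5, so σ is not injective.
Since σ is not injective, we determine |image(σ)|. Computing x^42 mod 58 for each x (by repeated squaring, reducing mod 58 at every step), the values σ(0), σ(1), …, σ(57) are: 0, 1, 28, 57, 30, 1, 30, 1, 28, 1, 28, 57, 28, 1, 28, 57, 30, 57, 28, 57, 30, 57, 30, 1, 30, 1, 28, 57, 30, 29, 30, 57, 28, 1, 30, 1, 30, 57, 30, 57, 28, 57, 30, 57, 28, 1, 28, 57, 28, 1, 28, 1, 30, 1, 30, 57, 28, 1.
The distinct values are {0, 1, 28, 29, 30, 57}; there are 6 of them.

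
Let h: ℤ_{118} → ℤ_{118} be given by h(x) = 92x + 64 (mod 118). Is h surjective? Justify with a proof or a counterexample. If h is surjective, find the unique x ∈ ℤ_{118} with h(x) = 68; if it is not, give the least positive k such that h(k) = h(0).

59

Since gcd(92, 118) = 2, we have 92x ≡ 0 (mod 2) for all x, so h(x) ≡ 0 (mod 2).
But 1 ≢ 0 (mod 2), so 1 ∈ ℤ_{118} has no preimage. Thus h is not surjective.
Since h is not surjective, we find the least positive k with h(k) = h(0): this means 92k ≡ 0 (mod 118), i.e. 118 ∣ 92k. Since gcd(92, 118) = 2, dividing through by 2 this holds exactly when 59 ∣ 46k, and as gcd(46, 59) = 1, exactly when 59 ∣ k.
The smallest positive such k is 59.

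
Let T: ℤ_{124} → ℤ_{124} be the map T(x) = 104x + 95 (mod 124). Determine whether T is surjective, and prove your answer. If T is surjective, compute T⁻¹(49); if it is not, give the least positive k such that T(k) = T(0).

31

Recall that T is surjective if every y in the codomain equals T(x) for some x in the domain.
Since gcd(104, 124) = 4, we have 104x ≡ 0 (mod 4) for all x, so T(x) ≡ 3 (mod 4).
But 0 ≢ 3 (mod 4), so 0 ∈ ℤ_{124} has no preimage. Thus T is not surjective.
Since T is not surjective, we find the least positive k with T(k) = T(0): this means 104k ≡ 0 (mod 124), i.e. 124 ∣ 104k. Since gcd(104, 124) = 4, dividing through by 4 this holds exactly when 31 ∣ 26k, and as gcd(26, 31) = 1, exactly when 31 ∣ k.
The smallest positive such k is 31.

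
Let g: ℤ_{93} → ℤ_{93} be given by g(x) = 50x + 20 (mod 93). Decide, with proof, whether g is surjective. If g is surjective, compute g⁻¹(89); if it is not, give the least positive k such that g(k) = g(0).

33

Since gcd(50, 93) = 1, 50 is invertible modulo 93. Euclid's algorithm: 93 = 1·50 + 43, 50 = 1·43 + 7, 43 = 6·7 + 1; back-substituting gives 1 = 80·50 − 43·93, so 50⁻¹ ≡ 80 (mod 93).
For any y ∈ ℤ_{93}, x = 80(y − 20) mod 93 satisfies g(x) = 50·80(y − 20) + 20 ≡ y (since 50·80 ≡ 1 mod 93). So every y has a preimage.
Therefore g is surjective.
Since g is surjective, we find g⁻¹(89): we need 50x ≡ 89 − 20 ≡ 69 (mod 93). Using 50⁻¹ = 80: x ≡ 80·69 = 5520 = 59·93 + 33, so x = 33.
Check: g(33) = 50·33 + 20 = 1670 = 17·93 + 89 ≡ 89 (mod 93).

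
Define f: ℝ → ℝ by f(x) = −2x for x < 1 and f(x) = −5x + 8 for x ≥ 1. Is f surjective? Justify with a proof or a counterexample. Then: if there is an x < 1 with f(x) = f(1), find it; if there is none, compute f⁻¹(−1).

-3/2

Both pieces are strictly decreasing (slopes −2 and −5), so each is injective on its own interval.
The left piece maps (−∞, 1) onto (−2, ∞); the right piece maps [1, ∞) onto (−∞, 3].
The union (−2, ∞) ∪ (−∞, 3] covers ℝ, so f is surjective.
For the follow-up: the images overlap, so an x < 1 with f(x) = f(1) exists. f(1) = 3; solving −2x = 3 for x < 1 gives x = (3 − 0)/(−2) = −3/2.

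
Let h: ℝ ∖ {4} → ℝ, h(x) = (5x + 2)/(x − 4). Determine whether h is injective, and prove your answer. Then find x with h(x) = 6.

Suppose h(s) = h(t). Cross-multiplying: (5s + 2)(t − 4) = (5t + 2)(s − 4).
Expanding both sides and cancelling the symmetric terms leaves −22·(s − t) = 0. Since −22 ≠ 0, s = t. Thus h is injective.
Solving h(x) = 6: cross-multiplying gives 5x + 2 = 6(x − 4), which rearranges to −1x = −26, so x = 26.

26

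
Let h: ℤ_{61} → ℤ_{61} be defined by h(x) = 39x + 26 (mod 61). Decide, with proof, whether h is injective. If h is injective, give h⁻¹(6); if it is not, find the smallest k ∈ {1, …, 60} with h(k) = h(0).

By definition, injectivity means: for all u, v in the domain, h(u) = h(v) implies u = v.
If h(u) = h(v), then 39u ≡ 39v (mod 61). Because gcd(39, 61) = 1, we may cancel 39 to get u ≡ v (mod 61).
Hence h is injective.
We now compute 39⁻¹ mod 61 explicitly. Euclid's algorithm: 61 = 1·39 + 22, 39 = 1·22 + 17, 22 = 1·17 + 5, 17 = 3·5 + 2, 5 = 2·2 + 1; back-substituting gives 1 = 36·39 − 23·61, so 39⁻¹ ≡ 36 (mod 61).
Since h is injective, we compute h⁻¹(6): solve 39x + 26 ≡ 6 (mod 61), i.e. 39x ≡ 41 (mod 61).
Multiplying by 39⁻¹ = 36 gives x ≡ 36·41 = 1476 = 24·61 + 12 ≡ 12 (mod 61).
Check: h(12) = 39·12 + 26 = 494 = 8·61 + 6 ≡ 6 (mod 61).

12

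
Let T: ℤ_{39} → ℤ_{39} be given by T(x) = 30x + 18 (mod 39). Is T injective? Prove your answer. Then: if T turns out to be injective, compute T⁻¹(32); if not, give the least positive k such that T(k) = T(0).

We have gcd(30, 39) = 3 > 1. Taking x_1 = 0 and x_2 = 13: T(0) = 18 and T(13) = 30·13 + 18 = 408 ≡ 18 (mod 39).
So T(0) = T(13) while 0 ≠ 13, so T is not injective.
Since T is not injective, we find the least positive k with T(k) = T(0): this means 30k ≡ 0 (mod 39), i.e. 39 ∣ 30k. Since gcd(30, 39) = 3, dividing through by 3 this holds exactly when 13 ∣ 10k, and as gcd(10, 13) = 1, exactly when 13 ∣ k.
The smallest positive such k is 13.

13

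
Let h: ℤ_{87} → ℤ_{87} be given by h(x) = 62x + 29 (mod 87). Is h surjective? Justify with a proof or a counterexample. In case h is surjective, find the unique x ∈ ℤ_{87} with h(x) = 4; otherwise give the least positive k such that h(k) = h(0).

1

By definition, h is surjective if every y in the codomain equals h(x) for some x in the domain.
Since gcd(62, 87) = 1, 62 is invertible modulo 87. Euclid's algorithm: 87 = 1·62 + 25, 62 = 2·25 + 12, 25 = 2·12 + 1; back-substituting gives 1 = 80·62 − 57·87, so 62⁻¹ ≡ 80 (mod 87).
For any y ∈ ℤ_{87}, x = 80(y − 29) mod 87 satisfies h(x) = 62·80(y − 29) + 29 ≡ y (since 62·80 ≡ 1 mod 87). So every y has a preimage.
So h is surjective.
Since h is surjective, we compute h⁻¹(4): solve 62x + 29 ≡ 4 (mod 87), i.e. 62x ≡ 62 (mod 87).
Multiplying by 62⁻¹ = 80 gives x ≡ 80·62 = 4960 = 57·87 + 1 ≡ 1 (mod 87).
Check: h(1) = 62·1 + 29 = 91 = 1·87 + 4 ≡ 4 (mod 87).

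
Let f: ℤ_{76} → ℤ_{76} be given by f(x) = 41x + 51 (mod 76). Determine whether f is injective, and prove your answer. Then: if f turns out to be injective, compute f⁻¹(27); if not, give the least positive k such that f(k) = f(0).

68

Recall that injectivity means: for all x_1, x_2 in the domain, f(x_1) = f(x_2) implies x_1 = x_2.
Suppose f(x_1) = f(x_2) in ℤ_{76}. Then 41x_1 + 51 ≡ 41x_2 + 51 (mod 76), so 41(x_1 − x_2) ≡ 0 (mod 76).
Since gcd(41, 76) = 1, 41 is invertible modulo 76, hence x_1 − x_2 ≡ 0 (mod 76), i.e. x_1 = x_2.
Hence f is injective.
We now compute 41⁻¹ mod 76 explicitly. Euclid's algorithm: 76 = 1·41 + 35, 41 = 1·35 + 6, 35 = 5·6 + 5, 6 = 1·5 + 1; back-substituting gives 1 = 13·41 − 7·76, so 41⁻¹ ≡ 13 (mod 76).
Since f is injective, we find f⁻¹(27): we need 41x ≡ 27 − 51 ≡ 52 (mod 76). Using 41⁻¹ = 13: x ≡ 13·52 = 676 = 8·76 + 68, so x = 68.
Check: f(68) = 41·68 + 51 = 2839 = 37·76 + 27 ≡ 27 (mod 76).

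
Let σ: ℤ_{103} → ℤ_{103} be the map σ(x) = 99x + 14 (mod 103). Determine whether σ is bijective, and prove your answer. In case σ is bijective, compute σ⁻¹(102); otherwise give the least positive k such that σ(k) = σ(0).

If σ(s) = σ(t), then 99s ≡ 99t (mod 103). Because gcd(99, 103) = 1, we may cancel 99 to get s ≡ t (mod 103).
We now compute 99⁻¹ mod 103 explicitly. Euclid's algorithm: 103 = 1·99 + 4, 99 = 24·4 + 3, 4 = 1·3 + 1; back-substituting gives 1 = 77·99 − 74·103, so 99⁻¹ ≡ 77 (mod 103).
For any y ∈ ℤ_{103}, x = 77(y − 14) mod 103 satisfies σ(x) = 99·77(y − 14) + 14 ≡ y (since 99·77 ≡ 1 mod 103). So every y has a preimage.
Thus σ is bijective.
Since σ is bijective, we compute σ⁻¹(102): solve 99x + 14 ≡ 102 (mod 103), i.e. 99x ≡ 88 (mod 103).
Multiplying by 99⁻¹ = 77 gives x ≡ 77·88 = 6776 = 65·103 + 81 ≡ 81 (mod 103).
Check: σ(81) = 99·81 + 14 = 8033 = 77·103 + 102 ≡ 102 (mod 103).

81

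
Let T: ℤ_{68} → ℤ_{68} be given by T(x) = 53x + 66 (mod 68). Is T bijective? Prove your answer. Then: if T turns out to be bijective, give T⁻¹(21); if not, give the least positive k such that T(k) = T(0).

Recall: T is injective when T(a) = T(b) forces a = b.
Suppose T(a) = T(b) in ℤ_{68}. Then 53a + 66 ≡ 53b + 66 (mod 68), hence 53(a − b) ≡ 0 (mod 68).
Since gcd(53, 68) = 1, 53 is invertible modulo 68, therefore a − b ≡ 0 (mod 68), i.e. a = b.
We now compute 53⁻¹ mod 68 explicitly. Euclid's algorithm: 68 = 1·53 + 15, 53 = 3·15 + 8, 15 = 1·8 + 7, 8 = 1·7 + 1; back-substituting gives 1 = 9·53 − 7·68, so 53⁻¹ ≡ 9 (mod 68).
Then y ↦ 9(y − 66) is a two-sided inverse to T, so every y ∈ ℤ_{68} has a preimage.
Hence T is bijective.
Since T is bijective, we find T⁻¹(21): we need 53x ≡ 21 − 66 ≡ 23 (mod 68). Using 53⁻¹ = 9: x ≡ 9·23 = 207 = 3·68 + 3, so x = 3.
Check: T(3) = 53·3 + 66 = 225 = 3·68 + 21 ≡ 21 (mod 68).

3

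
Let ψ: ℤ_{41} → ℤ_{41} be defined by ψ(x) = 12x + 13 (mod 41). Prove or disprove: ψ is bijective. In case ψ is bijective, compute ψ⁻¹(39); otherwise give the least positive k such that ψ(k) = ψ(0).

Recall: ψ is injective if ψ(x_1) = ψ(x_2) implies x_1 = x_2.
Suppose ψ(x_1) = ψ(x_2) in ℤ_{41}. Then 12x_1 + 13 ≡ 12x_2 + 13 (mod 41), hence 12(x_1 − x_2) ≡ 0 (mod 41).
Since gcd(12, 41) = 1, 12 is invertible modulo 41, hence x_1 − x_2 ≡ 0 (mod 41), i.e. x_1 = x_2.
We now compute 12⁻¹ mod 41 explicitly. Euclid's algorithm: 41 = 3·12 + 5, 12 = 2·5 + 2, 5 = 2·2 + 1; back-substituting gives 1 = 24·12 − 7·41, so 12⁻¹ ≡ 24 (mod 41).
Then y ↦ 24(y − 13) is a two-sided inverse to ψ, so every y ∈ ℤ_{41} has a preimage.
So ψ is bijective.
Since ψ is bijective, we find ψ⁻¹(39): we need 12x ≡ 39 − 13 ≡ 26 (mod 41). Using 12⁻¹ = 24: x ≡ 24·26 = 624 = 15·41 + 9, so x = 9.
Check: ψ(9) = 12·9 + 13 = 121 = 2·41 + 39 ≡ 39 (mod 41).

9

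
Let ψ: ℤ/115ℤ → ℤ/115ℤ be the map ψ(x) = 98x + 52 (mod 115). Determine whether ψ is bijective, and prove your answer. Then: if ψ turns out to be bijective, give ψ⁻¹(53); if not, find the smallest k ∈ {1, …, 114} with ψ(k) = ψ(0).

If ψ(s) = ψ(t), then 98s ≡ 98t (mod 115). Because gcd(98, 115) = 1, we may cancel 98 to get s ≡ t (mod 115).
We now compute 98⁻¹ mod 115 explicitly. Euclid's algorithm: 115 = 1·98 + 17, 98 = 5·17 + 13, 17 = 1·13 + 4, 13 = 3·4 + 1; back-substituting gives 1 = 27·98 − 23·115, so 98⁻¹ ≡ 27 (mod 115).
For any y ∈ ℤ/115ℤ, x = 27(y − 52) mod 115 satisfies ψ(x) = 98·27(y − 52) + 52 ≡ y (since 98·27 ≡ 1 mod 115). So every y has a preimage.
Therefore ψ is bijective.
Since ψ is bijective, we find ψ⁻¹(53): we need 98x ≡ 53 − 52 ≡ 1 (mod 115). Using 98⁻¹ = 27: x ≡ 27·1 = 27, so x = 27.
Check: ψ(27) = 98·27 + 52 = 2698 = 23·115 + 53 ≡ 53 (mod 115).

27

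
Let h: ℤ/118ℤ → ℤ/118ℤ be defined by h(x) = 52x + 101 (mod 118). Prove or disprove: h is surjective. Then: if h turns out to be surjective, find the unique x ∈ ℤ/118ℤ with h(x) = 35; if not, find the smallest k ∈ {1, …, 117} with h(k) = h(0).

Recall: surjectivity means every element of the codomain has a preimage under h.
Since gcd(52, 118) = 2, we have 52x ≡ 0 (mod 2) for all x, so h(x) ≡ 1 (mod 2).
But 0 ≢ 1 (mod 2), so 0 ∈ ℤ/118ℤ has no preimage. So h is not surjective.
Since h is not surjective, we find the least positive k with h(k) = h(0): this means 52k ≡ 0 (mod 118), i.e. 118 ∣ 52k. Since gcd(52, 118) = 2, dividing through by 2 this holds exactly when 59 ∣ 26k, and as gcd(26, 59) = 1, exactly when 59 ∣ k.
The smallest positive such k is 59.

59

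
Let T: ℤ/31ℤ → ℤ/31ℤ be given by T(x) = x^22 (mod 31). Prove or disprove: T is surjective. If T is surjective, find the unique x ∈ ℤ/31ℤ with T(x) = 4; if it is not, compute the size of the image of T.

T(15): Repeated squaring mod 31: 15^1 ≡ 15, 15^2 ≡ 15² = 225 ≡ 8, 15^4 ≡ 8² = 64 ≡ 2, 15^8 ≡ 2² = 4, 15^16 ≡ 4² = 16. Since 22 = 16 + 4 + 2, 15^22 ≡ 16·2·8: 16·2 = 32 ≡ 1, then 1·8 = 8. So 15^22 ≡ 8 (mod 31).
T(16): Repeated squaring mod 31: 16^1 ≡ 16, 16^2 ≡ 16² = 256 ≡ 8, 16^4 ≡ 8² = 64 ≡ 2, 16^8 ≡ 2² = 4, 16^16 ≡ 4² = 16. Since 22 = 16 + 4 + 2, 16^22 ≡ 16·2·8: 16·2 = 32 ≡ 1, then 1·8 = 8. So 16^22 ≡ 8 (mod 31).
So T(15) = T(16) = 8 while 15 ≠ 16, hence T is not injective.
A non-injective map from the 31-element set ℤ/31ℤ to itself takes at most 30 distinct values, so it cannot be surjective. So T is not surjective.
Since T is not surjective, we determine |image(T)|. Computing x^22 mod 31 for each x (by repeated squaring, reducing mod 31 at every step), the values T(0), T(1), …, T(30) are: 0, 1, 4, 14, 16, 5, 25, 28, 2, 10, 20, 18, 7, 9, 19, 8, 8, 19, 9, 7, 18, 20, 10, 2, 28, 25, 5, 16, 14, 4, 1.
The distinct values are {0, 1, 2, 4, 5, 7, 8, 9, 10, 14, 16, 18, 19, 20, 25, 28}; there are 16 of them.

16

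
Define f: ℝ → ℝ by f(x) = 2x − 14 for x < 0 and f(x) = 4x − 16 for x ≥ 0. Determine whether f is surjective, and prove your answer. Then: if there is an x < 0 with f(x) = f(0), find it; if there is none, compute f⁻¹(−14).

Both pieces are strictly increasing (slopes 2 and 4), so each is injective on its own interval.
The left piece maps (−∞, 0) onto (−∞, −14); the right piece maps [0, ∞) onto [−16, ∞).
The union (−∞, −14) ∪ [−16, ∞) covers ℝ, so f is surjective.
For the follow-up: the images overlap, so an x < 0 with f(x) = f(0) exists. f(0) = −16; solving 2x − 14 = −16 for x < 0 gives x = (−16 + 14)/2 = −1.

-1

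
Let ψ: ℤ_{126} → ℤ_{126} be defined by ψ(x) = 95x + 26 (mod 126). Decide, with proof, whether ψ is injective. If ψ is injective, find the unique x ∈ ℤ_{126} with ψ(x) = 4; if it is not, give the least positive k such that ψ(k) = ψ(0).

If ψ(s) = ψ(t), then 95s ≡ 95t (mod 126). Because gcd(95, 126) = 1, we may cancel 95 to get s ≡ t (mod 126).
So ψ is injective.
We now compute 95⁻¹ mod 126 explicitly. Euclid's algorithm: 126 = 1·95 + 31, 95 = 3·31 + 2, 31 = 15·2 + 1; back-substituting gives 1 = 65·95 − 49·126, so 95⁻¹ ≡ 65 (mod 126).
Since ψ is injective, we compute ψ⁻¹(4): solve 95x + 26 ≡ 4 (mod 126), i.e. 95x ≡ 104 (mod 126).
Multiplying by 95⁻¹ = 65 gives x ≡ 65·104 = 6760 = 53·126 + 82 ≡ 82 (mod 126).
Check: ψ(82) = 95·82 + 26 = 7816 = 62·126 + 4 ≡ 4 (mod 126).

82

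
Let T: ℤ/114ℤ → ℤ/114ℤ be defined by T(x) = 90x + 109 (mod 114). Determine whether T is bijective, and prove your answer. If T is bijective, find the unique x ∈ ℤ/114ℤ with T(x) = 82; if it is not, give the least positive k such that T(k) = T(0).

19

Recall: injectivity means: for all a, b in the domain, T(a) = T(b) implies a = b.
We have gcd(90, 114) = 6 > 1. Taking a = 0 and b = 19: T(0) = 109 and T(19) = 90·19 + 109 = 1819 ≡ 109 (mod 114).
So T(0) = T(19) while 0 ≠ 19, so T is not injective, hence not bijective.
Since T is not bijective, we find the least positive k with T(k) = T(0): this means 90k ≡ 0 (mod 114), i.e. 114 ∣ 90k. Since gcd(90, 114) = 6, dividing through by 6 this holds exactly when 19 ∣ 15k, and as gcd(15, 19) = 1, exactly when 19 ∣ k.
The smallest positive such k is 19.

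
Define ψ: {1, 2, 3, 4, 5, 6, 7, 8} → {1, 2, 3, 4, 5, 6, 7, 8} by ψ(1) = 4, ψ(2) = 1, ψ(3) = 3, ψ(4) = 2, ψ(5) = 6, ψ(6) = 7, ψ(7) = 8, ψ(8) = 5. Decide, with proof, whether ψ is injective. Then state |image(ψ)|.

The values ψ(1), …, ψ(8) are 4, 1, 3, 2, 6, 7, 8, 5 — all distinct.
So ψ(s) = ψ(t) only when s = t, and ψ is injective.
The image of ψ is {1, 2, 3, 4, 5, 6, 7, 8}, which has 8 elements.

8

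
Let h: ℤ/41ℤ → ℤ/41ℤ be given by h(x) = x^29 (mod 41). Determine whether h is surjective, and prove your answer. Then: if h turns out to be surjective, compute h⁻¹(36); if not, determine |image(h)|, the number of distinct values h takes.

Since 41 is prime, the nonzero elements of ℤ/41ℤ form a cyclic group of order 40.
As gcd(29, 40) = 1, raising to the 29th power is a bijection on this group: if s^29 ≡ t^29 then (st^{−1})^29 = 1, and the only element of order dividing gcd(29, 40) = 1 is 1, so s = t.
With h(0) = 0 this makes h injective on all of ℤ/41ℤ, hence bijective (finite equal-size domain and codomain). In particular h is surjective.
Since h is surjective, we find the preimage of 36. The inverse of x ↦ x^29 on (ℤ/41ℤ)^× is x ↦ x^29, because 29·29 = 841 = 21·40 + 1 ≡ 1 (mod 40) and x^{40} = 1 for x ≠ 0 (Fermat). So h⁻¹(36) = 36^29 mod 41.
Repeated squaring mod 41: 36^1 ≡ 36, 36^2 ≡ 36² = 1296 ≡ 25, 36^4 ≡ 25² = 625 ≡ 10, 36^8 ≡ 10² = 100 ≡ 18, 36^16 ≡ 18² = 324 ≡ 37. Since 29 = 16 + 8 + 4 + 1, 36^29 ≡ 37·18·10·36: 37·18 = 666 ≡ 10, then 10·10 = 100 ≡ 18, then 18·36 = 648 ≡ 33. So 36^29 ≡ 33 (mod 41).
Hence h⁻¹(36) = 33.

33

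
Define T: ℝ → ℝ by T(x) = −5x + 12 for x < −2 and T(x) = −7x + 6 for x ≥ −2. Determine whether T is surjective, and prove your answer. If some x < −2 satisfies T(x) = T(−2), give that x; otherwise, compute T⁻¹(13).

-1

Both pieces are strictly decreasing (slopes −5 and −7), so each is injective on its own interval.
The left piece maps (−∞, −2) onto (22, ∞); the right piece maps [−2, ∞) onto (−∞, 20].
The union (22, ∞) ∪ (−∞, 20] omits the interval between 22 and 20; in particular 22 has no preimage. So T is not surjective.
Because the two images are disjoint, no x < −2 has T(x) = T(−2), so we compute T⁻¹(13): 13 lies in (−∞, 20], so solve −7x + 6 = 13: x = (13 − 6)/(−7) = −1.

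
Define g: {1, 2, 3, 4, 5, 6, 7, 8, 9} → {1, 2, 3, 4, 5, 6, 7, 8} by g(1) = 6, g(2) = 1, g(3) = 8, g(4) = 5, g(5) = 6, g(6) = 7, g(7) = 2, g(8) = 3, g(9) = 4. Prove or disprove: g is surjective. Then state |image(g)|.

Every element of the codomain has a preimage: 1 = g(2), 2 = g(7), 3 = g(8), 4 = g(9), 5 = g(4), 6 = g(1), 7 = g(6), 8 = g(3).
So g is surjective.
The image of g is {1, 2, 3, 4, 5, 6, 7, 8}, which has 8 elements.

8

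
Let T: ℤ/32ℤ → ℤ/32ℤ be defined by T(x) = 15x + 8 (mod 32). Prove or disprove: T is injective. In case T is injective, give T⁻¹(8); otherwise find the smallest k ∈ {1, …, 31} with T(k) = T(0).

Suppose T(a) = T(b) in ℤ/32ℤ. Then 15a + 8 ≡ 15b + 8 (mod 32), hence 15(a − b) ≡ 0 (mod 32).
Since gcd(15, 32) = 1, 15 is invertible modulo 32, therefore a − b ≡ 0 (mod 32), i.e. a = b.
Hence T is injective.
We now compute 15⁻¹ mod 32 explicitly. Euclid's algorithm: 32 = 2·15 + 2, 15 = 7·2 + 1; back-substituting gives 1 = 15·15 − 7·32, so 15⁻¹ ≡ 15 (mod 32).
Since T is injective, we compute T⁻¹(8): solve 15x + 8 ≡ 8 (mod 32), i.e. 15x ≡ 0 (mod 32).
Multiplying by 15⁻¹ = 15 gives x ≡ 15·0 = 0 ≡ 0 (mod 32).
Check: T(0) = 15·0 + 8 = 8 ≡ 8 (mod 32).

0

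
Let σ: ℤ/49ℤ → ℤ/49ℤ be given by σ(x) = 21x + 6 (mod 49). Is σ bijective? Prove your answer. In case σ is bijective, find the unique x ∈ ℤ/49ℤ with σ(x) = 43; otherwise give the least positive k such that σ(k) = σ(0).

7

We have gcd(21, 49) = 7 > 1. Taking x_1 = 0 and x_2 = 7: σ(0) = 6 and σ(7) = 21·7 + 6 = 153 ≡ 6 (mod 49).
So σ(0) = σ(7) while 0 ≠ 7, so σ is not injective, hence not bijective.
Since σ is not bijective, we find the least positive k with σ(k) = σ(0): this means 21k ≡ 0 (mod 49), i.e. 49 ∣ 21k. Since gcd(21, 49) = 7, dividing through by 7 this holds exactly when 7 ∣ 3k, and as gcd(3, 7) = 1, exactly when 7 ∣ k.
The smallest positive such k is 7.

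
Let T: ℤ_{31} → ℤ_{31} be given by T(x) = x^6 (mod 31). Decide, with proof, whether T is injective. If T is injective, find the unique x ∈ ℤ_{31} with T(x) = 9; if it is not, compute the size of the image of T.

6

T(1) = 1^6 = 1.
T(5): Repeated squaring mod 31: 5^1 ≡ 5, 5^2 ≡ 5² = 25, 5^4 ≡ 25² = 625 ≡ 5. Since 6 = 4 + 2, 5^6 ≡ 5·25: 5·25 = 125 ≡ 1. So 5^6 ≡ 1 (mod 31).
So T(1) = T(5) = 1 while 1 ≠ 5, hence T is not injective.
Since T is not injective, we determine |image(T)|. Computing x^6 mod 31 for each x (by repeated squaring, reducing mod 31 at every step), the values T(0), T(1), …, T(30) are: 0, 1, 2, 16, 4, 1, 1, 4, 8, 8, 2, 4, 2, 16, 8, 16, 16, 8, 16, 2, 4, 2, 8, 8, 4, 1, 1, 4, 16, 2, 1.
The distinct values are {0, 1, 2, 4, 8, 16}; there are 6 of them.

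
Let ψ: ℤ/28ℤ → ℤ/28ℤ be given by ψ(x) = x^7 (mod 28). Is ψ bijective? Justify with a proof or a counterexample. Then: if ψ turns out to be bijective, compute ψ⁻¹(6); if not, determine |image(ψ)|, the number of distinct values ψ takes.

21

ψ(0) = 0^7 = 0.
ψ(14): Repeated squaring mod 28: 14^1 ≡ 14, 14^2 ≡ 14² = 196 ≡ 0, 14^4 ≡ 0² = 0. Since 7 = 4 + 2 + 1, 14^7 ≡ 0·0·14: 0·0 = 0, then 0·14 = 0. So 14^7 ≡ 0 (mod 28).
So ψ(0) = ψ(14) = 0 while 0 ≠ 14, thus ψ is not injective, hence not bijective.
Since ψ is not bijective, we determine |image(ψ)|. Computing x^7 mod 28 for each x (by repeated squaring, reducing mod 28 at every step), the values ψ(0), ψ(1), …, ψ(27) are: 0, 1, 16, 3, 4, 5, 20, 7, 8, 9, 24, 11, 12, 13, 0, 15, 16, 17, 4, 19, 20, 21, 8, 23, 24, 25, 12, 27.
The distinct values are {0, 1, 3, 4, 5, 7, 8, 9, 11, 12, 13, 15, 16, 17, 19, 20, 21, 23, 24, 25, 27}; there are 21 of them.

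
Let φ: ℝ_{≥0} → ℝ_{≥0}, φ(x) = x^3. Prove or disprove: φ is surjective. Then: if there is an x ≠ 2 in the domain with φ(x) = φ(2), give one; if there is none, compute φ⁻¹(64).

For any y ∈ ℝ_{≥0}, x = y^{1/3} ∈ ℝ_{≥0} gives φ(x) = y, so φ is surjective.
Since x ↦ x^3 is strictly increasing on ℝ_{≥0}, it is injective there, so no x ≠ 2 in the domain has φ(x) = φ(2). We therefore compute φ⁻¹(64) = 64^{1/3} = 4 (indeed 4^3 = 64).

4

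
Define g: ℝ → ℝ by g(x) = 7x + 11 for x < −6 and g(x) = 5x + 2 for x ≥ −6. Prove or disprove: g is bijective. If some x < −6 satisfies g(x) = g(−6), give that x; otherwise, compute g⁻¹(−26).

Both pieces are strictly increasing (slopes 7 and 5), so each is injective on its own interval.
The left piece maps (−∞, −6) onto (−∞, −31); the right piece maps [−6, ∞) onto [−28, ∞).
The images leave a gap (−31 has no preimage), so g is not surjective, hence not bijective.
Because the two images are disjoint, no x < −6 has g(x) = g(−6), so we compute g⁻¹(−26): −26 lies in [−28, ∞), so solve 5x + 2 = −26: x = (−26 − 2)/5 = −28/5.

-28/5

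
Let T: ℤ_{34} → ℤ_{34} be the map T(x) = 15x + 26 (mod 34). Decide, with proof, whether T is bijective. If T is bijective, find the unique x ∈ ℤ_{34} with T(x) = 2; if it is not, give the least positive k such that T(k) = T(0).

12

Suppose T(a) = T(b) in ℤ_{34}. Then 15a + 26 ≡ 15b + 26 (mod 34), so 15(a − b) ≡ 0 (mod 34).
Since gcd(15, 34) = 1, 15 is invertible modulo 34, therefore a − b ≡ 0 (mod 34), i.e. a = b.
We now compute 15⁻¹ mod 34 explicitly. Euclid's algorithm: 34 = 2·15 + 4, 15 = 3·4 + 3, 4 = 1·3 + 1; back-substituting gives 1 = 25·15 − 11·34, so 15⁻¹ ≡ 25 (mod 34).
For any y ∈ ℤ_{34}, x = 25(y − 26) mod 34 satisfies T(x) = 15·25(y − 26) + 26 ≡ y (since 15·25 ≡ 1 mod 34). So every y has a preimage.
So T is bijective.
Since T is bijective, we compute T⁻¹(2): solve 15x + 26 ≡ 2 (mod 34), i.e. 15x ≡ 10 (mod 34).
Multiplying by 15⁻¹ = 25 gives x ≡ 25·10 = 250 = 7·34 + 12 ≡ 12 (mod 34).
Check: T(12) = 15·12 + 26 = 206 = 6·34 + 2 ≡ 2 (mod 34).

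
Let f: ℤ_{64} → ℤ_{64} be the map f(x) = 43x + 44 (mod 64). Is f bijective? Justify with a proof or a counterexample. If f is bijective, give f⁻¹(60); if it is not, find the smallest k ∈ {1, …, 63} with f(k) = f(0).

If f(s) = f(t), then 43s ≡ 43t (mod 64). Because gcd(43, 64) = 1, we may cancel 43 to get s ≡ t (mod 64).
We now compute 43⁻¹ mod 64 explicitly. Euclid's algorithm: 64 = 1·43 + 21, 43 = 2·21 + 1; back-substituting gives 1 = 3·43 − 2·64, so 43⁻¹ ≡ 3 (mod 64).
Then y ↦ 3(y − 44) is a two-sided inverse to f, so every y ∈ ℤ_{64} has a preimage.
Hence f is bijective.
Since f is bijective, we find f⁻¹(60): we need 43x ≡ 60 − 44 ≡ 16 (mod 64). Using 43⁻¹ = 3: x ≡ 3·16 = 48, so x = 48.
Check: f(48) = 43·48 + 44 = 2108 = 32·64 + 60 ≡ 60 (mod 64).

48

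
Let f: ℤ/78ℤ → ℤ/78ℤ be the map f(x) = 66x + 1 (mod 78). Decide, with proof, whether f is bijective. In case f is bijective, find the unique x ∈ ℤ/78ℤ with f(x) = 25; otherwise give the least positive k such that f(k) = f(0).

Recall that injectivity means: for all a, b in the domain, f(a) = f(b) implies a = b.
We have gcd(66, 78) = 6 > 1. Taking a = 0 and b = 13: f(0) = 1 and f(13) = 66·13 + 1 = 859 ≡ 1 (mod 78).
So f(0) = f(13) while 0 ≠ 13, so f is not injective, hence not bijective.
Since f is not bijective, we find the least positive k with f(k) = f(0): this means 66k ≡ 0 (mod 78), i.e. 78 ∣ 66k. Since gcd(66, 78) = 6, dividing through by 6 this holds exactly when 13 ∣ 11k, and as gcd(11, 13) = 1, exactly when 13 ∣ k.
The smallest positive such k is 13.

13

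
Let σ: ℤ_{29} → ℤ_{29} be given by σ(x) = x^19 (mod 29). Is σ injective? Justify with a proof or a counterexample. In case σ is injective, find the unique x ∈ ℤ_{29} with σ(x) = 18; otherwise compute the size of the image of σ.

3

Since 29 is prime, the nonzero elements of ℤ_{29} form a cyclic group of order 28.
As gcd(19, 28) = 1, raising to the 19th power is a bijection on this group: if u^19 ≡ v^19 then (uv^{−1})^19 = 1, and the only element of order dividing gcd(19, 28) = 1 is 1, so u = v.
With σ(0) = 0 this makes σ injective on all of ℤ_{29}, hence bijective (finite equal-size domain and codomain). In particular σ is injective.
Since σ is injective, we find the preimage of 18. The inverse of x ↦ x^19 on (ℤ_{29})^× is x ↦ x^3, because 19·3 = 57 = 2·28 + 1 ≡ 1 (mod 28) and x^{28} = 1 for x ≠ 0 (Fermat). So σ⁻¹(18) = 18^3 mod 29.
Repeated squaring mod 29: 18^1 ≡ 18, 18^2 ≡ 18² = 324 ≡ 5. Since 3 = 2 + 1, 18^3 ≡ 5·18: 5·18 = 90 ≡ 3. So 18^3 ≡ 3 (mod 29).
Hence σ⁻¹(18) = 3.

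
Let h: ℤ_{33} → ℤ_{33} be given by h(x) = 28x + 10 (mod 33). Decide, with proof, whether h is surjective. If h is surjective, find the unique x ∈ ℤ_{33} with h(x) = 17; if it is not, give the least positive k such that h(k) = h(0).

25

Since gcd(28, 33) = 1, 28 is invertible modulo 33. Euclid's algorithm: 33 = 1·28 + 5, 28 = 5·5 + 3, 5 = 1·3 + 2, 3 = 1·2 + 1; back-substituting gives 1 = 13·28 − 11·33, so 28⁻¹ ≡ 13 (mod 33).
For any y ∈ ℤ_{33}, x = 13(y − 10) mod 33 satisfies h(x) = 28·13(y − 10) + 10 ≡ y (since 28·13 ≡ 1 mod 33). So every y has a preimage.
Therefore h is surjective.
Since h is surjective, we find h⁻¹(17): we need 28x ≡ 17 − 10 ≡ 7 (mod 33). Using 28⁻¹ = 13: x ≡ 13·7 = 91 = 2·33 + 25, so x = 25.
Check: h(25) = 28·25 + 10 = 710 = 21·33 + 17 ≡ 17 (mod 33).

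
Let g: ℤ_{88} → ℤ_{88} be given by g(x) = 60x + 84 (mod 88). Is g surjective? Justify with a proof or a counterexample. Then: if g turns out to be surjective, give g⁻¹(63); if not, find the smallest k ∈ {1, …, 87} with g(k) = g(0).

22

Since gcd(60, 88) = 4, we have 60x ≡ 0 (mod 4) for all x, so g(x) ≡ 0 (mod 4).
But 1 ≢ 0 (mod 4), so 1 ∈ ℤ_{88} has no preimage. Therefore g is not surjective.
Since g is not surjective, we find the least positive k with g(k) = g(0): this means 60k ≡ 0 (mod 88), i.e. 88 ∣ 60k. Since gcd(60, 88) = 4, dividing through by 4 this holds exactly when 22 ∣ 15k, and as gcd(15, 22) = 1, exactly when 22 ∣ k.
The smallest positive such k is 22.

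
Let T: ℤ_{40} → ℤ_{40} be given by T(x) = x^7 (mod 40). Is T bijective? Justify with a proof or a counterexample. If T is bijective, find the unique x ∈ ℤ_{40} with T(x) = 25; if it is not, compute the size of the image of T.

25

T(0) = 0^7 = 0.
T(10): Repeated squaring mod 40: 10^1 ≡ 10, 10^2 ≡ 10² = 100 ≡ 20, 10^4 ≡ 20² = 400 ≡ 0. Since 7 = 4 + 2 + 1, 10^7 ≡ 0·20·10: 0·20 = 0, then 0·10 = 0. So 10^7 ≡ 0 (mod 40).
So T(0) = T(10) = 0 while 0 ≠ 10, thus T is not injective, hence not bijective.
Since T is not bijective, we determine |image(T)|. Computing x^7 mod 40 for each x (by repeated squaring, reducing mod 40 at every step), the values T(0), T(1), …, T(39) are: 0, 1, 8, 27, 24, 5, 16, 23, 32, 9, 0, 11, 8, 37, 24, 15, 16, 33, 32, 19, 0, 21, 8, 7, 24, 25, 16, 3, 32, 29, 0, 31, 8, 17, 24, 35, 16, 13, 32, 39.
The distinct values are {0, 1, 3, 5, 7, 8, 9, 11, 13, 15, 16, 17, 19, 21, 23, 24, 25, 27, 29, 31, 32, 33, 35, 37, 39}; there are 25 of them.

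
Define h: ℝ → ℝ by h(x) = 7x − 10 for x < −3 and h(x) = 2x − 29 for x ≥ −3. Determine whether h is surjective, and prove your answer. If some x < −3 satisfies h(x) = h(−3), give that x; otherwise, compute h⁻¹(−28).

-25/7

Both pieces are strictly increasing (slopes 7 and 2), so each is injective on its own interval.
The left piece maps (−∞, −3) onto (−∞, −31); the right piece maps [−3, ∞) onto [−35, ∞).
The union (−∞, −31) ∪ [−35, ∞) covers ℝ, so h is surjective.
For the follow-up: the images overlap, so an x < −3 with h(x) = h(−3) exists. h(−3) = −35; solving 7x − 10 = −35 for x < −3 gives x = (−35 + 10)/7 = −25/7.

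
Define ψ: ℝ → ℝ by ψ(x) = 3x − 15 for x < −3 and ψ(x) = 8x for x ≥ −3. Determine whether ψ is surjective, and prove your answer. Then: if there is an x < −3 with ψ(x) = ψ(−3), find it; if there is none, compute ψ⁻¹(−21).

Both pieces are strictly increasing (slopes 3 and 8), so each is injective on its own interval.
The left piece maps (−∞, −3) onto (−∞, −24); the right piece maps [−3, ∞) onto [−24, ∞).
These images together cover ℝ, so ψ is surjective.
Because the two images are disjoint, no x < −3 has ψ(x) = ψ(−3), so we compute ψ⁻¹(−21): −21 lies in [−24, ∞), so solve 8x = −21: x = (−21 − 0)/8 = −21/8.

-21/8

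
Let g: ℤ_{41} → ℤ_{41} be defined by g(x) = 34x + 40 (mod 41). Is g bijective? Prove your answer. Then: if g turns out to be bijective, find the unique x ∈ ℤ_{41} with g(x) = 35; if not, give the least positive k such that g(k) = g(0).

If g(s) = g(t), then 34s ≡ 34t (mod 41). Because gcd(34, 41) = 1, we may cancel 34 to get s ≡ t (mod 41).
We now compute 34⁻¹ mod 41 explicitly. Euclid's algorithm: 41 = 1·34 + 7, 34 = 4·7 + 6, 7 = 1·6 + 1; back-substituting gives 1 = 35·34 − 29·41, so 34⁻¹ ≡ 35 (mod 41).
For any y ∈ ℤ_{41}, x = 35(y − 40) mod 41 satisfies g(x) = 34·35(y − 40) + 40 ≡ y (since 34·35 ≡ 1 mod 41). So every y has a preimage.
Hence g is bijective.
Since g is bijective, we compute g⁻¹(35): solve 34x + 40 ≡ 35 (mod 41), i.e. 34x ≡ 36 (mod 41).
Multiplying by 34⁻¹ = 35 gives x ≡ 35·36 = 1260 = 30·41 + 30 ≡ 30 (mod 41).
Check: g(30) = 34·30 + 40 = 1060 = 25·41 + 35 ≡ 35 (mod 41).

30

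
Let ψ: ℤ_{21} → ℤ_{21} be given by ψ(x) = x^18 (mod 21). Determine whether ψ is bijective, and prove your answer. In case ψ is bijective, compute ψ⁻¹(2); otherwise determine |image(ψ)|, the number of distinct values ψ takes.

ψ(1) = 1^18 = 1.
ψ(2): Repeated squaring mod 21: 2^1 ≡ 2, 2^2 ≡ 2² = 4, 2^4 ≡ 4² = 16, 2^8 ≡ 16² = 256 ≡ 4, 2^16 ≡ 4² = 16. Since 18 = 16 + 2, 2^18 ≡ 16·4: 16·4 = 64 ≡ 1. So 2^18 ≡ 1 (mod 21).
So ψ(1) = ψ(2) = 1 while 1 ≠ 2, therefore ψ is not injective, hence not bijective.
Since ψ is not bijective, we determine |image(ψ)|. Computing x^18 mod 21 for each x (by repeated squaring, reducing mod 21 at every step), the values ψ(0), ψ(1), …, ψ(20) are: 0, 1, 1, 15, 1, 1, 15, 7, 1, 15, 1, 1, 15, 1, 7, 15, 1, 1, 15, 1, 1.
The distinct values are {0, 1, 7, 15}; there are 4 of them.

4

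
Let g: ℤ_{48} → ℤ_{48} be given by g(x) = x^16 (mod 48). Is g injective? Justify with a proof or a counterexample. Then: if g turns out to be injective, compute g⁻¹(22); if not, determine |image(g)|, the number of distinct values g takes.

g(2): Repeated squaring mod 48: 2^1 ≡ 2, 2^2 ≡ 2² = 4, 2^4 ≡ 4² = 16, 2^8 ≡ 16² = 256 ≡ 16, 2^16 ≡ 16² = 256 ≡ 16. So 2^16 ≡ 16 (mod 48).
g(4): Repeated squaring mod 48: 4^1 ≡ 4, 4^2 ≡ 4² = 16, 4^4 ≡ 16² = 256 ≡ 16, 4^8 ≡ 16² = 256 ≡ 16, 4^16 ≡ 16² = 256 ≡ 16. So 4^16 ≡ 16 (mod 48).
So g(2) = g(4) = 16 while 2 ≠ 4, thus g is not injective.
Since g is not injective, we determine |image(g)|. Computing x^16 mod 48 for each x (by repeated squaring, reducing mod 48 at every step), the values g(0), g(1), …, g(47) are: 0, 1, 16, 33, 16, 1, 0, 1, 16, 33, 16, 1, 0, 1, 16, 33, 16, 1, 0, 1, 16, 33, 16, 1, 0, 1, 16, 33, 16, 1, 0, 1, 16, 33, 16, 1, 0, 1, 16, 33, 16, 1, 0, 1, 16, 33, 16, 1.
The distinct values are {0, 1, 16, 33}; there are 4 of them.

4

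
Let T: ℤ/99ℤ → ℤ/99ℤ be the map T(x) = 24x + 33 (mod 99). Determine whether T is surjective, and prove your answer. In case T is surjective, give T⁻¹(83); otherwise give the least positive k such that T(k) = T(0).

Since gcd(24, 99) = 3, we have 24x ≡ 0 (mod 3) for all x, so T(x) ≡ 0 (mod 3).
But 1 ≢ 0 (mod 3), so 1 ∈ ℤ/99ℤ has no preimage. Hence T is not surjective.
Since T is not surjective, we find the least positive k with T(k) = T(0): this means 24k ≡ 0 (mod 99), i.e. 99 ∣ 24k. Since gcd(24, 99) = 3, dividing through by 3 this holds exactly when 33 ∣ 8k, and as gcd(8, 33) = 1, exactly when 33 ∣ k.
The smallest positive such k is 33.

33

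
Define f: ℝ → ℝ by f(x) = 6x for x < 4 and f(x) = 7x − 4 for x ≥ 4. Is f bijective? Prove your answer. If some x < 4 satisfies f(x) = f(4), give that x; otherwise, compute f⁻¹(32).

Both pieces are strictly increasing (slopes 6 and 7), so each is injective on its own interval.
The left piece maps (−∞, 4) onto (−∞, 24); the right piece maps [4, ∞) onto [24, ∞).
Since 24 = 24, the images partition ℝ: f is injective and surjective, hence bijective.
Because the two images are disjoint, no x < 4 has f(x) = f(4), so we compute f⁻¹(32): 32 lies in [24, ∞), so solve 7x − 4 = 32: x = (32 + 4)/7 = 36/7.

36/7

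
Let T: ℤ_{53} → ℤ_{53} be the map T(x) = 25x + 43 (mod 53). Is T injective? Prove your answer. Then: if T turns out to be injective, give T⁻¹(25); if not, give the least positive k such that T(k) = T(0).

12

If T(a) = T(b), then 25a ≡ 25b (mod 53). Because gcd(25, 53) = 1, we may cancel 25 to get a ≡ b (mod 53).
So T is injective.
We now compute 25⁻¹ mod 53 explicitly. Euclid's algorithm: 53 = 2·25 + 3, 25 = 8·3 + 1; back-substituting gives 1 = 17·25 − 8·53, so 25⁻¹ ≡ 17 (mod 53).
Since T is injective, we compute T⁻¹(25): solve 25x + 43 ≡ 25 (mod 53), i.e. 25x ≡ 35 (mod 53).
Multiplying by 25⁻¹ = 17 gives x ≡ 17·35 = 595 = 11·53 + 12 ≡ 12 (mod 53).
Check: T(12) = 25·12 + 43 = 343 = 6·53 + 25 ≡ 25 (mod 53).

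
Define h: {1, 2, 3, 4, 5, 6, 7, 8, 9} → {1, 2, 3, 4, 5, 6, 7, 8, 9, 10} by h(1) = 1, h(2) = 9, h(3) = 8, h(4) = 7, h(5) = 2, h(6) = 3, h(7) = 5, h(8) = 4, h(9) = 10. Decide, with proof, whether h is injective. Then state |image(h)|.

9

The values h(1), …, h(9) are 1, 9, 8, 7, 2, 3, 5, 4, 10 — all distinct.
So h(x_1) = h(x_2) only when x_1 = x_2, and h is injective.
The image of h is {1, 2, 3, 4, 5, 7, 8, 9, 10}, which has 9 elements.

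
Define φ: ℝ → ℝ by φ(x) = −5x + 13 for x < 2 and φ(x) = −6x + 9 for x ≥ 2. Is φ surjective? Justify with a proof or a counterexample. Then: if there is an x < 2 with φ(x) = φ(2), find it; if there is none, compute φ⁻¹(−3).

2

Both pieces are strictly decreasing (slopes −5 and −6), so each is injective on its own interval.
The left piece maps (−∞, 2) onto (3, ∞); the right piece maps [2, ∞) onto (−∞, −3].
The union (3, ∞) ∪ (−∞, −3] omits the interval between 3 and −3; in particular 3 has no preimage. So φ is not surjective.
Because the two images are disjoint, no x < 2 has φ(x) = φ(2), so we compute φ⁻¹(−3): −3 lies in (−∞, −3], so solve −6x + 9 = −3: x = (−3 − 9)/(−6) = 2.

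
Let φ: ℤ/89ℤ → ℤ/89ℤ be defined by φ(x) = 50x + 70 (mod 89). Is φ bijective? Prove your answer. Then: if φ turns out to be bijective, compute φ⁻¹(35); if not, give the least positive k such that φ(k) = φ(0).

If φ(s) = φ(t), then 50s ≡ 50t (mod 89). Because gcd(50, 89) = 1, we may cancel 50 to get s ≡ t (mod 89).
We now compute 50⁻¹ mod 89 explicitly. Euclid's algorithm: 89 = 1·50 + 39, 50 = 1·39 + 11, 39 = 3·11 + 6, 11 = 1·6 + 5, 6 = 1·5 + 1; back-substituting gives 1 = 73·50 − 41·89, so 50⁻¹ ≡ 73 (mod 89).
Then y ↦ 73(y − 70) is a two-sided inverse to φ, so every y ∈ ℤ/89ℤ has a preimage.
So φ is bijective.
Since φ is bijective, we compute φ⁻¹(35): solve 50x + 70 ≡ 35 (mod 89), i.e. 50x ≡ 54 (mod 89).
Multiplying by 50⁻¹ = 73 gives x ≡ 73·54 = 3942 = 44·89 + 26 ≡ 26 (mod 89).
Check: φ(26) = 50·26 + 70 = 1370 = 15·89 + 35 ≡ 35 (mod 89).

26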